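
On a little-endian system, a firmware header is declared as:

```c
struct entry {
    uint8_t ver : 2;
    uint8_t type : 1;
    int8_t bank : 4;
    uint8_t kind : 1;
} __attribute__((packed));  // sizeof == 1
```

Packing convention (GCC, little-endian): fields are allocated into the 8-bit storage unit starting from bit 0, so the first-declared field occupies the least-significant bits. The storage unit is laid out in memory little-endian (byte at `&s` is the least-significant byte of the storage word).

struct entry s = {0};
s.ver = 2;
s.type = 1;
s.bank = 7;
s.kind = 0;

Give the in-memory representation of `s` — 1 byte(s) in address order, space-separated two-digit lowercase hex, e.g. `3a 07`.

3e

ver:2 = 2 → 0x2 << 0 → word 0x02
type:1 = 1 → 0x1 << 2 → word 0x06
bank:4 = 7 → 0x7 << 3 → word 0x3e
kind:1 = 0 → 0x0 << 7 → word 0x3e
word = 0x3e → little-endian bytes:
  [0]=0x3e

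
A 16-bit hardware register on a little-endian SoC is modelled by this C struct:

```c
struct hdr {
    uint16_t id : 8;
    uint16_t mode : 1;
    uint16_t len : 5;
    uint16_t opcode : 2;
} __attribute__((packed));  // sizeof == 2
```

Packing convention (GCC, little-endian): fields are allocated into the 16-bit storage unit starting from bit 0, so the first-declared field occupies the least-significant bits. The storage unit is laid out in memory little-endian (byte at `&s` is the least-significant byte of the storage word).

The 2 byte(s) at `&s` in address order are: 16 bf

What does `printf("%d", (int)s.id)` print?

[0]=0x16 [1]=0xbf (little-endian) → word 0xbf16
id [0+:8] = (word>>0) & 0xff = 22  ←
mode [8+:1] = (word>>8) & 0x1 = 1
len [9+:5] = (word>>9) & 0x1f = 31
opcode [14+:2] = (word>>14) & 0x3 = 2

22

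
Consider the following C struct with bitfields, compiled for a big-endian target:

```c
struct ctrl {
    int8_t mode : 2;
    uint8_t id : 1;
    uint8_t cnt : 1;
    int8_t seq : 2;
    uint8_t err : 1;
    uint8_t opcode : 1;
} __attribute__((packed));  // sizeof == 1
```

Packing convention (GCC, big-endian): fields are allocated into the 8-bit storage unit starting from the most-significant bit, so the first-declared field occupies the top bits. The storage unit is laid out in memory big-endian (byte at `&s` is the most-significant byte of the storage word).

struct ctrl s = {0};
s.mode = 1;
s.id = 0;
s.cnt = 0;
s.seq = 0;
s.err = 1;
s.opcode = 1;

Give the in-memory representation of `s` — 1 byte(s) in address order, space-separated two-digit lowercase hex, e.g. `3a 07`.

43

[6+:2] mode=1 & 0x3 = 0x1; word=0x40
[5+:1] id=0 & 0x1 = 0x0; word=0x40
[4+:1] cnt=0 & 0x1 = 0x0; word=0x40
[2+:2] seq=0 & 0x3 = 0x0; word=0x40
[1+:1] err=1 & 0x1 = 0x1; word=0x42
[0+:1] opcode=1 & 0x1 = 0x1; word=0x43
word = 0x43 → big-endian bytes:
  [0]=0x43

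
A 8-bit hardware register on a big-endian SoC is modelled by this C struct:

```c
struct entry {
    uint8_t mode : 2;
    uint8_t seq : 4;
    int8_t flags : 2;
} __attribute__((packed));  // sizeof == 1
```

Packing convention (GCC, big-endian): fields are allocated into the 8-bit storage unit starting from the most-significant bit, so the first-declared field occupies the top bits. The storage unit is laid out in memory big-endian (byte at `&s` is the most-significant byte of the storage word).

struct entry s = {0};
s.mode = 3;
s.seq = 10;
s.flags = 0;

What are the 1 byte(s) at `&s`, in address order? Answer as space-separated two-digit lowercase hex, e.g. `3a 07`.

[6+:2] mode=3 & 0x3 = 0x3; word=0xc0
[2+:4] seq=10 & 0xf = 0xa; word=0xe8
[0+:2] flags=0 & 0x3 = 0x0; word=0xe8
word = 0xe8 → big-endian bytes:
  [0]=0xe8

e8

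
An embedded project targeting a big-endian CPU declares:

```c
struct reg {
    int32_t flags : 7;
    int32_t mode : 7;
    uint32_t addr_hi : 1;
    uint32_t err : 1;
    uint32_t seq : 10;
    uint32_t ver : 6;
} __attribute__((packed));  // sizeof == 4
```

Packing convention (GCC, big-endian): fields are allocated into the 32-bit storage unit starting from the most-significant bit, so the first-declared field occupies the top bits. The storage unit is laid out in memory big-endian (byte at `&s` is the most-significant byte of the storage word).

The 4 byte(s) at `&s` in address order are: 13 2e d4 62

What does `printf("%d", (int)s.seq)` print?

[0]=0x13 [1]=0x2e [2]=0xd4 [3]=0x62 (big-endian) → word 0x132ed462
flags:7 @ bit 25 → (0x132ed462>>25)&0x7f = 0x9
mode:7 @ bit 18 → (0x132ed462>>18)&0x7f = 0x4b
addr_hi:1 @ bit 17 → (0x132ed462>>17)&0x1 = 0x1
err:1 @ bit 16 → (0x132ed462>>16)&0x1 = 0x0
seq:10 @ bit 6 → (0x132ed462>>6)&0x3ff = 0x351  ←
ver:6 @ bit 0 → (0x132ed462>>0)&0x3f = 0x22

849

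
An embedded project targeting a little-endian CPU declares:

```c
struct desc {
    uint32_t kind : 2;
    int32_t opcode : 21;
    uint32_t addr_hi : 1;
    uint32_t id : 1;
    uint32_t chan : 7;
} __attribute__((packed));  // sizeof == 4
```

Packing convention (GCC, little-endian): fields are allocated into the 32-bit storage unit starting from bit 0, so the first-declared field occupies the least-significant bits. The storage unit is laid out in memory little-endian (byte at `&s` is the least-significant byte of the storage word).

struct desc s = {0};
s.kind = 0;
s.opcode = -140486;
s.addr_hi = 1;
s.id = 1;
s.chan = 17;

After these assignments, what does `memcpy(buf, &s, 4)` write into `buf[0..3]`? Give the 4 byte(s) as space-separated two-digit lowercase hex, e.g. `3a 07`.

kind:2 = 0 → 0x0 << 0 → word 0x00000000
opcode:21 = -140486 → 0x1ddb3a << 2 → word 0x00776ce8
addr_hi:1 = 1 → 0x1 << 23 → word 0x00f76ce8
id:1 = 1 → 0x1 << 24 → word 0x01f76ce8
chan:7 = 17 → 0x11 << 25 → word 0x23f76ce8
word = 0x23f76ce8 → little-endian bytes:
  [0]=0xe8  [1]=0x6c  [2]=0xf7  [3]=0x23

e8 6c f7 23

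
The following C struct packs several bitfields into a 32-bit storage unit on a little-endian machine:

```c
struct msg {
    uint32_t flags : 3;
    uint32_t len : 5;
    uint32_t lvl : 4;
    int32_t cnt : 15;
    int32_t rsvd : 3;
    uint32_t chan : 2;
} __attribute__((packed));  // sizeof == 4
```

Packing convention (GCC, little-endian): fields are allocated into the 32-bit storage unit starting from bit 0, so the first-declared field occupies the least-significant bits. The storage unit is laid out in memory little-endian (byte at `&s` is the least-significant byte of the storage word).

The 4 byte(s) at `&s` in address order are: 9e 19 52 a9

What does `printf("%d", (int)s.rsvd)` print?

-3

[0]=0x9e [1]=0x19 [2]=0x52 [3]=0xa9 (little-endian) → word 0xa952199e
flags [0+:3] = (word>>0) & 0x7 = 6
len [3+:5] = (word>>3) & 0x1f = 19
lvl [8+:4] = (word>>8) & 0xf = 9
cnt [12+:15] = (word>>12) & 0x7fff = 5409
rsvd [27+:3] = (word>>27) & 0x7 = 5  ←
chan [30+:2] = (word>>30) & 0x3 = 2
rsvd signed 3b, MSB=1: 5 - 8 = -3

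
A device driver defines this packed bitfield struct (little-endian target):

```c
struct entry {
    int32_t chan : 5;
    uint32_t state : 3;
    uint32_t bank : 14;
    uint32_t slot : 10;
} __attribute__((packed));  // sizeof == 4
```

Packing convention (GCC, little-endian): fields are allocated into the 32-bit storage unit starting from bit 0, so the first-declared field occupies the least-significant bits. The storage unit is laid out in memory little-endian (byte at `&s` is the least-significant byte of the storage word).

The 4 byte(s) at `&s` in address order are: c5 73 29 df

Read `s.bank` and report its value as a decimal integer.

[0]=0xc5 [1]=0x73 [2]=0x29 [3]=0xdf (little-endian) → word 0xdf2973c5
chan:5 @ bit 0 → (0xdf2973c5>>0)&0x1f = 0x5
state:3 @ bit 5 → (0xdf2973c5>>5)&0x7 = 0x6
bank:14 @ bit 8 → (0xdf2973c5>>8)&0x3fff = 0x2973  ←
slot:10 @ bit 22 → (0xdf2973c5>>22)&0x3ff = 0x37c

10611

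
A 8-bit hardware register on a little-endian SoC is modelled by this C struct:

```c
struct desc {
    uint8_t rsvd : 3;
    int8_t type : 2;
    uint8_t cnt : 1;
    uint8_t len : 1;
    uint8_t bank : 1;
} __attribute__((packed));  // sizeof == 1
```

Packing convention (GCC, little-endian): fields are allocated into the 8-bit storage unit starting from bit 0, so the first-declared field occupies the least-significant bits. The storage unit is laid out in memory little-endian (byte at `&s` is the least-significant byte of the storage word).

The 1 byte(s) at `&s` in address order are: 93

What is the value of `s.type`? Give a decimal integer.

-2

[0]=0x93 (little-endian) → word 0x93
rsvd:3 @ bit 0 → (0x93>>0)&0x7 = 0x3
type:2 @ bit 3 → (0x93>>3)&0x3 = 0x2  ←
cnt:1 @ bit 5 → (0x93>>5)&0x1 = 0x0
len:1 @ bit 6 → (0x93>>6)&0x1 = 0x0
bank:1 @ bit 7 → (0x93>>7)&0x1 = 0x1
type signed 2b, MSB=1: 2 - 4 = -2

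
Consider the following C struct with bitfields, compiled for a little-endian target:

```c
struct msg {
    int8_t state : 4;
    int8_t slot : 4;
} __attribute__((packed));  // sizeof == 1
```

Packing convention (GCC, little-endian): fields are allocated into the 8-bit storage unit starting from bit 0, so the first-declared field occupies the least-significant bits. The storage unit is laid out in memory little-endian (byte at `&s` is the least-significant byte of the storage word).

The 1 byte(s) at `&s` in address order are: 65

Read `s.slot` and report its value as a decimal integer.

6

[0]=0x65 (little-endian) → word 0x65
state [0+:4] = (word>>0) & 0xf = 5
slot [4+:4] = (word>>4) & 0xf = 6  ←
slot signed 4b, MSB=0: value = 6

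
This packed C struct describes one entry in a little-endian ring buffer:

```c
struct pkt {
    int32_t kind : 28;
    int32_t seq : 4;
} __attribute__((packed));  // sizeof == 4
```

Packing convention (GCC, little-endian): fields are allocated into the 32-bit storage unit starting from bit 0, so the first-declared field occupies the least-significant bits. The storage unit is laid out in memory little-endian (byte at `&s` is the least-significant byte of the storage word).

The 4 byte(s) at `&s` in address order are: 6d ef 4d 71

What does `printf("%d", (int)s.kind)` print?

[0]=0x6d [1]=0xef [2]=0x4d [3]=0x71 (little-endian) → word 0x714def6d
kind [0+:28] = (word>>0) & 0xfffffff = 21884781  ←
seq [28+:4] = (word>>28) & 0xf = 7
kind signed 28b, MSB=0: value = 21884781

21884781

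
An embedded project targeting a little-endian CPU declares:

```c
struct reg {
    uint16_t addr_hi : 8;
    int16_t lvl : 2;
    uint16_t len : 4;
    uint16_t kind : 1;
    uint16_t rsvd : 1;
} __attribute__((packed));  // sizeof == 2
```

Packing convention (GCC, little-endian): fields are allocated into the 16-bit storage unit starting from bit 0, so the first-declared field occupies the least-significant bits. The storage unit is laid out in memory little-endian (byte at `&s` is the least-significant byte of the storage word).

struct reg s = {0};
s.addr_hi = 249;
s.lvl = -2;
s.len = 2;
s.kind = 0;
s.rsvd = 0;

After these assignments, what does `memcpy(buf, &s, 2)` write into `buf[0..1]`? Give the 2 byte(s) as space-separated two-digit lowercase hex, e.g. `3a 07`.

addr_hi:8 = 249 → 0xf9 << 0 → word 0x00f9
lvl:2 = -2 → 0x2 << 8 → word 0x02f9
len:4 = 2 → 0x2 << 10 → word 0x0af9
kind:1 = 0 → 0x0 << 14 → word 0x0af9
rsvd:1 = 0 → 0x0 << 15 → word 0x0af9
word = 0x0af9 → little-endian bytes:
  [0]=0xf9  [1]=0x0a

f9 0a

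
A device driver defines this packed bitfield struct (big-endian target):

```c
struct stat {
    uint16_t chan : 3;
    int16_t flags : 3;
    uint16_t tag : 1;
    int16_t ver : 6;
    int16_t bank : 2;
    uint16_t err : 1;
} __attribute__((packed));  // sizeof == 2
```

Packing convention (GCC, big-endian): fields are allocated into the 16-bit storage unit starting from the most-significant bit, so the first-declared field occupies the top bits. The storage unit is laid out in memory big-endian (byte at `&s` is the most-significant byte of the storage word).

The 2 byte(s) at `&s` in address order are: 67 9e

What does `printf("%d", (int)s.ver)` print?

-13

[0]=0x67 [1]=0x9e (big-endian) → word 0x679e
chan [13+:3] = (word>>13) & 0x7 = 3
flags [10+:3] = (word>>10) & 0x7 = 1
tag [9+:1] = (word>>9) & 0x1 = 1
ver [3+:6] = (word>>3) & 0x3f = 51  ←
bank [1+:2] = (word>>1) & 0x3 = 3
err [0+:1] = (word>>0) & 0x1 = 0
ver signed 6b, MSB=1: 51 - 64 = -13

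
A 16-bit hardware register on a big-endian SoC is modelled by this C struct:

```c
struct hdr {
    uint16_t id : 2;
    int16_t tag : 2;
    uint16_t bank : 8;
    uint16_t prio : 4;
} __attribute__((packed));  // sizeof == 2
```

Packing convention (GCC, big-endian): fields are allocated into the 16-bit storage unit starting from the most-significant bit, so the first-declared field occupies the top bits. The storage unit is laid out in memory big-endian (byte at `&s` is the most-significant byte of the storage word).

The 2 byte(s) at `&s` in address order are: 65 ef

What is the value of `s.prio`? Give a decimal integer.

[0]=0x65 [1]=0xef (big-endian) → word 0x65ef
id:2 @ bit 14 → (0x65ef>>14)&0x3 = 0x1
tag:2 @ bit 12 → (0x65ef>>12)&0x3 = 0x2
bank:8 @ bit 4 → (0x65ef>>4)&0xff = 0x5e
prio:4 @ bit 0 → (0x65ef>>0)&0xf = 0xf  ←

15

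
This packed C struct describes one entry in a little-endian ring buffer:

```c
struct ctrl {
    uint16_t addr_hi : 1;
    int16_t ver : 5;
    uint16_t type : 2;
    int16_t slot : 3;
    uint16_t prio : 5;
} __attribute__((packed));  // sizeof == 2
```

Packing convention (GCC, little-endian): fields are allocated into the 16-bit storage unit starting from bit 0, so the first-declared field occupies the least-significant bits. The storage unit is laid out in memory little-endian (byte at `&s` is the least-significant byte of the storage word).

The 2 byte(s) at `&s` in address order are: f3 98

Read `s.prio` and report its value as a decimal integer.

19

[0]=0xf3 [1]=0x98 (little-endian) → word 0x98f3
addr_hi:1 @ bit 0 → (0x98f3>>0)&0x1 = 0x1
ver:5 @ bit 1 → (0x98f3>>1)&0x1f = 0x19
type:2 @ bit 6 → (0x98f3>>6)&0x3 = 0x3
slot:3 @ bit 8 → (0x98f3>>8)&0x7 = 0x0
prio:5 @ bit 11 → (0x98f3>>11)&0x1f = 0x13  ←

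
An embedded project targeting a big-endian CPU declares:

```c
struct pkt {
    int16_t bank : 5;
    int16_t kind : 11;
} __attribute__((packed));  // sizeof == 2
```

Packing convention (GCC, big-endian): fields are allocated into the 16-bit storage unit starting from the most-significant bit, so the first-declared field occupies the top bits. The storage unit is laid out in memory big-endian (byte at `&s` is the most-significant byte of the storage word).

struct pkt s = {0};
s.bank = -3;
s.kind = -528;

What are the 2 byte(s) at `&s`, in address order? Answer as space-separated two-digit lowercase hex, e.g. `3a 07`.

bank:5 = -3 → 0x1d << 11 → word 0xe800
kind:11 = -528 → 0x5f0 << 0 → word 0xedf0
word = 0xedf0 → big-endian bytes:
  [0]=0xed  [1]=0xf0

ed f0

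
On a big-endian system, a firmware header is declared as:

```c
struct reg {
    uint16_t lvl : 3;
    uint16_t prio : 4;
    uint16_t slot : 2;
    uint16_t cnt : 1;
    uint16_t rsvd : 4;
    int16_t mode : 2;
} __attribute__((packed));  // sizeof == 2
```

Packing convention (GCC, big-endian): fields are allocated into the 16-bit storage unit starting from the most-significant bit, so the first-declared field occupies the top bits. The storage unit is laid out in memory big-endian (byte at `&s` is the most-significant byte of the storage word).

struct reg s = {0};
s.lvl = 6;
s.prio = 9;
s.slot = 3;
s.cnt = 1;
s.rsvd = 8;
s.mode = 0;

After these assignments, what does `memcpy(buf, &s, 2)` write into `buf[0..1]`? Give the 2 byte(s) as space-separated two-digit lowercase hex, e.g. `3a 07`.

d3 e0

lvl (3b) val=6 bits=0x6 at bit 13: 0xc000
prio (4b) val=9 bits=0x9 at bit 9: 0xd200
slot (2b) val=3 bits=0x3 at bit 7: 0xd380
cnt (1b) val=1 bits=0x1 at bit 6: 0xd3c0
rsvd (4b) val=8 bits=0x8 at bit 2: 0xd3e0
mode (2b) val=0 bits=0x0 at bit 0: 0xd3e0
word = 0xd3e0 → big-endian bytes:
  [0]=0xd3  [1]=0xe0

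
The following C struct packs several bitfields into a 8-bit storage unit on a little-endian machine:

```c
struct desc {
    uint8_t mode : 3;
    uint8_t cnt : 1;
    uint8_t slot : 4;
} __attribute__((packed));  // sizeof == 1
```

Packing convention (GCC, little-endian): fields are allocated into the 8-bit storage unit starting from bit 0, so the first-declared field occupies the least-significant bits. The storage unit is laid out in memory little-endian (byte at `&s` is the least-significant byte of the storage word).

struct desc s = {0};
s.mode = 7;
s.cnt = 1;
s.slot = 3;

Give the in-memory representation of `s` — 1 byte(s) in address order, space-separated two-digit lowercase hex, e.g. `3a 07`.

3f

mode (3b) val=7 bits=0x7 at bit 0: 0x07
cnt (1b) val=1 bits=0x1 at bit 3: 0x0f
slot (4b) val=3 bits=0x3 at bit 4: 0x3f
word = 0x3f → little-endian bytes:
  [0]=0x3f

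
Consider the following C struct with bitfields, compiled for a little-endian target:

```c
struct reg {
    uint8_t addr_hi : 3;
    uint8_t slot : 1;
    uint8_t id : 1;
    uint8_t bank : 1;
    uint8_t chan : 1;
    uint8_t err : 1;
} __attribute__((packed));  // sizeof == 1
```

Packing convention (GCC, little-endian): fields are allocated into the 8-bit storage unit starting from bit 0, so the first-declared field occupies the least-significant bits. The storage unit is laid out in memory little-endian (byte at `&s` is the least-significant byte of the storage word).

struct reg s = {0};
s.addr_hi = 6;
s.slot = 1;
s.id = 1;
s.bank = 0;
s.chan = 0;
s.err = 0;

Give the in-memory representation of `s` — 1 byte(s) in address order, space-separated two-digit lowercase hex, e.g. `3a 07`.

1e

[0+:3] addr_hi=6 & 0x7 = 0x6; word=0x06
[3+:1] slot=1 & 0x1 = 0x1; word=0x0e
[4+:1] id=1 & 0x1 = 0x1; word=0x1e
[5+:1] bank=0 & 0x1 = 0x0; word=0x1e
[6+:1] chan=0 & 0x1 = 0x0; word=0x1e
[7+:1] err=0 & 0x1 = 0x0; word=0x1e
word = 0x1e → little-endian bytes:
  [0]=0x1e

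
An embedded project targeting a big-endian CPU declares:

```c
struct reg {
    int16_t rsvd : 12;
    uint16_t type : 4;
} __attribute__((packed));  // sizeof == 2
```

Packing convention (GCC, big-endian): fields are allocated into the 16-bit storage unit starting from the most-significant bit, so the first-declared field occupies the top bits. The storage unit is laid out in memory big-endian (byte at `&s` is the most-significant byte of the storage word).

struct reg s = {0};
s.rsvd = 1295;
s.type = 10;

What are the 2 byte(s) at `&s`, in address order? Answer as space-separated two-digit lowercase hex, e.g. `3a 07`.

50 fa

[4+:12] rsvd=1295 & 0xfff = 0x50f; word=0x50f0
[0+:4] type=10 & 0xf = 0xa; word=0x50fa
word = 0x50fa → big-endian bytes:
  [0]=0x50  [1]=0xfa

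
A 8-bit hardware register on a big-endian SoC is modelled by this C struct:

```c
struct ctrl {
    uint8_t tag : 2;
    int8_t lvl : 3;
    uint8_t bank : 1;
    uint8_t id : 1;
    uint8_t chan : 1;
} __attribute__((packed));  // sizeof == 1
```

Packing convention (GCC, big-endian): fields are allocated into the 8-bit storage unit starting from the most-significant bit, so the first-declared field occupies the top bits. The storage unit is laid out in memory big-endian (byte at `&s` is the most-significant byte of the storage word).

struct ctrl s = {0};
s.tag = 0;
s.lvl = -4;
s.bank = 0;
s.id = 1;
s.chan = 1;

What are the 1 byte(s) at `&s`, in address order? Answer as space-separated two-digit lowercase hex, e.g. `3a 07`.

23

tag (2b) val=0 bits=0x0 at bit 6: 0x00
lvl (3b) val=-4 bits=0x4 at bit 3: 0x20
bank (1b) val=0 bits=0x0 at bit 2: 0x20
id (1b) val=1 bits=0x1 at bit 1: 0x22
chan (1b) val=1 bits=0x1 at bit 0: 0x23
word = 0x23 → big-endian bytes:
  [0]=0x23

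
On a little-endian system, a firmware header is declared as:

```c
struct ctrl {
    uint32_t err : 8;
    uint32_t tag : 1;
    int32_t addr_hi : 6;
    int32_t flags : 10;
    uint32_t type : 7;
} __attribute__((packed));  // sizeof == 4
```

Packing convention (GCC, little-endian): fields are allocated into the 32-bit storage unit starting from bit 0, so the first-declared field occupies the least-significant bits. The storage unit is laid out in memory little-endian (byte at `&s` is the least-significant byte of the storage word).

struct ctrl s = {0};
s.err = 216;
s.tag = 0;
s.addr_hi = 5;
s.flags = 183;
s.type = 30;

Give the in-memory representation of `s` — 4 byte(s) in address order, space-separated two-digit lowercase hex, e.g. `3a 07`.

[0+:8] err=216 & 0xff = 0xd8; word=0x000000d8
[8+:1] tag=0 & 0x1 = 0x0; word=0x000000d8
[9+:6] addr_hi=5 & 0x3f = 0x5; word=0x00000ad8
[15+:10] flags=183 & 0x3ff = 0xb7; word=0x005b8ad8
[25+:7] type=30 & 0x7f = 0x1e; word=0x3c5b8ad8
word = 0x3c5b8ad8 → little-endian bytes:
  [0]=0xd8  [1]=0x8a  [2]=0x5b  [3]=0x3c

d8 8a 5b 3c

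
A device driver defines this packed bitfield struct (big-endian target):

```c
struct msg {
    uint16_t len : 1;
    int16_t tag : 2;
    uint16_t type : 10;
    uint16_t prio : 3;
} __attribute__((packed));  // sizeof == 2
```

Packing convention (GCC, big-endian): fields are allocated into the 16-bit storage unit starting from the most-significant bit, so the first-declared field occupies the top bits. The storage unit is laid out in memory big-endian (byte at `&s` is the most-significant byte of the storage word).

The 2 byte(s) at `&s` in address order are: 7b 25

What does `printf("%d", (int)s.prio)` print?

5

[0]=0x7b [1]=0x25 (big-endian) → word 0x7b25
len:1 @ bit 15 → (0x7b25>>15)&0x1 = 0x0
tag:2 @ bit 13 → (0x7b25>>13)&0x3 = 0x3
type:10 @ bit 3 → (0x7b25>>3)&0x3ff = 0x364
prio:3 @ bit 0 → (0x7b25>>0)&0x7 = 0x5  ←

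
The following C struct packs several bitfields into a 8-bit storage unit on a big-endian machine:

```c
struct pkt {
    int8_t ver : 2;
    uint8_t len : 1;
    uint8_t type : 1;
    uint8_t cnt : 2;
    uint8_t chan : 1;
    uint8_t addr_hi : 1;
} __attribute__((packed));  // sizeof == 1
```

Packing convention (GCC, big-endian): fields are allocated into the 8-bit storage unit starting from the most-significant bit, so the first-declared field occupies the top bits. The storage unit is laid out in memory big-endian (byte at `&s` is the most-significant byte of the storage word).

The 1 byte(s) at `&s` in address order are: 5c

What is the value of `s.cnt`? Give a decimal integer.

[0]=0x5c (big-endian) → word 0x5c
ver [6+:2] = (word>>6) & 0x3 = 1
len [5+:1] = (word>>5) & 0x1 = 0
type [4+:1] = (word>>4) & 0x1 = 1
cnt [2+:2] = (word>>2) & 0x3 = 3  ←
chan [1+:1] = (word>>1) & 0x1 = 0
addr_hi [0+:1] = (word>>0) & 0x1 = 0

3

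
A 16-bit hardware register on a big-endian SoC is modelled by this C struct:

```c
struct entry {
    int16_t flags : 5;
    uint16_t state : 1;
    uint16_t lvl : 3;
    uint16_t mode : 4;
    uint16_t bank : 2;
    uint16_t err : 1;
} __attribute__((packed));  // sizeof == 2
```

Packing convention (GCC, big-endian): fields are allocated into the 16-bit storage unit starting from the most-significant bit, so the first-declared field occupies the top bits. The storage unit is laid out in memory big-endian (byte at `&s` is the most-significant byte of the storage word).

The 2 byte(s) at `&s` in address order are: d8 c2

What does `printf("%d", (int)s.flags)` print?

-5

[0]=0xd8 [1]=0xc2 (big-endian) → word 0xd8c2
flags:5 @ bit 11 → (0xd8c2>>11)&0x1f = 0x1b  ←
state:1 @ bit 10 → (0xd8c2>>10)&0x1 = 0x0
lvl:3 @ bit 7 → (0xd8c2>>7)&0x7 = 0x1
mode:4 @ bit 3 → (0xd8c2>>3)&0xf = 0x8
bank:2 @ bit 1 → (0xd8c2>>1)&0x3 = 0x1
err:1 @ bit 0 → (0xd8c2>>0)&0x1 = 0x0
flags signed 5b, MSB=1: 27 - 32 = -5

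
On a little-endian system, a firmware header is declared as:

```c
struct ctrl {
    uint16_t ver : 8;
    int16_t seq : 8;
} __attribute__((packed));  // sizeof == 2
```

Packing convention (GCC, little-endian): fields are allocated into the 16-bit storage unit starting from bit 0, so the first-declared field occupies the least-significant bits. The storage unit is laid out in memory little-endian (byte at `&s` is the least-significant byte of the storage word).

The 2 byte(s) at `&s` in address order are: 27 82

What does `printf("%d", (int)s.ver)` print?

[0]=0x27 [1]=0x82 (little-endian) → word 0x8227
ver [0+:8] = (word>>0) & 0xff = 39  ←
seq [8+:8] = (word>>8) & 0xff = 130

39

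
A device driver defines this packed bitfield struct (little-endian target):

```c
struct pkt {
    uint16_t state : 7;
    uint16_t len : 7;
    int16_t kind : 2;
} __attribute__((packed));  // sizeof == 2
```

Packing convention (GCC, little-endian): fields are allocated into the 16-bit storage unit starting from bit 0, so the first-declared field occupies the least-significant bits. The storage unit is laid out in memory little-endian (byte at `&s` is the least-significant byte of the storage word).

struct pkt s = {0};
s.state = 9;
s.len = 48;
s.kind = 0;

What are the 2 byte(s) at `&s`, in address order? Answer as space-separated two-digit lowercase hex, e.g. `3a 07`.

state:7 = 9 → 0x9 << 0 → word 0x0009
len:7 = 48 → 0x30 << 7 → word 0x1809
kind:2 = 0 → 0x0 << 14 → word 0x1809
word = 0x1809 → little-endian bytes:
  [0]=0x09  [1]=0x18

09 18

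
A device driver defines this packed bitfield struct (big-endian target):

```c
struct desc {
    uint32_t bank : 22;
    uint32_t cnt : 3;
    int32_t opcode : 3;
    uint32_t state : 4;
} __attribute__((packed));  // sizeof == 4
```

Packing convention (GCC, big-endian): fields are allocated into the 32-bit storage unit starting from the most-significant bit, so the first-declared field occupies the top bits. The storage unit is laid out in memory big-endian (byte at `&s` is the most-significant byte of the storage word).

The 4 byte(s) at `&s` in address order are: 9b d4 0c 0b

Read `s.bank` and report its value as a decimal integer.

[0]=0x9b [1]=0xd4 [2]=0x0c [3]=0x0b (big-endian) → word 0x9bd40c0b
bank [10+:22] = (word>>10) & 0x3fffff = 2553091  ←
cnt [7+:3] = (word>>7) & 0x7 = 0
opcode [4+:3] = (word>>4) & 0x7 = 0
state [0+:4] = (word>>0) & 0xf = 11

2553091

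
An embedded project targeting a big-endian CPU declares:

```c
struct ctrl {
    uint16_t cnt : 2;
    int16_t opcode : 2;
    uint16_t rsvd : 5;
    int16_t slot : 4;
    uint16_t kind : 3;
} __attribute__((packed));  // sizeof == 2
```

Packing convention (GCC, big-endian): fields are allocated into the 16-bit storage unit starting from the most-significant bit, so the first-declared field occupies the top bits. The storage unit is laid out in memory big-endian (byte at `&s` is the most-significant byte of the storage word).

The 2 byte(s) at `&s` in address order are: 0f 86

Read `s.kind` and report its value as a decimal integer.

[0]=0x0f [1]=0x86 (big-endian) → word 0x0f86
cnt:2 @ bit 14 → (0x0f86>>14)&0x3 = 0x0
opcode:2 @ bit 12 → (0x0f86>>12)&0x3 = 0x0
rsvd:5 @ bit 7 → (0x0f86>>7)&0x1f = 0x1f
slot:4 @ bit 3 → (0x0f86>>3)&0xf = 0x0
kind:3 @ bit 0 → (0x0f86>>0)&0x7 = 0x6  ←

6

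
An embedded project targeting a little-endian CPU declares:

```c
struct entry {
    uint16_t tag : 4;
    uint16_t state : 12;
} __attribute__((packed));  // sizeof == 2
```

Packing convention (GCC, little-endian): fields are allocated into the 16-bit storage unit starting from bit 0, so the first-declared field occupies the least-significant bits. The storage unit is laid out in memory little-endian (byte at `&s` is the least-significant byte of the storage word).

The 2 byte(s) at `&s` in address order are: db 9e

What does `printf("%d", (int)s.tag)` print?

11

[0]=0xdb [1]=0x9e (little-endian) → word 0x9edb
tag:4 @ bit 0 → (0x9edb>>0)&0xf = 0xb  ←
state:12 @ bit 4 → (0x9edb>>4)&0xfff = 0x9ed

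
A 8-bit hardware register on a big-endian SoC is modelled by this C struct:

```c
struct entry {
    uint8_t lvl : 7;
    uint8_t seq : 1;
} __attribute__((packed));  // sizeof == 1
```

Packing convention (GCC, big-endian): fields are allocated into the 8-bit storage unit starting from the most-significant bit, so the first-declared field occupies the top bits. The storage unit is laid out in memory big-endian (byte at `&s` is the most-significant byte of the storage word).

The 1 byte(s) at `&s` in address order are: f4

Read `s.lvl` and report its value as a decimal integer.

[0]=0xf4 (big-endian) → word 0xf4
lvl:7 @ bit 1 → (0xf4>>1)&0x7f = 0x7a  ←
seq:1 @ bit 0 → (0xf4>>0)&0x1 = 0x0

122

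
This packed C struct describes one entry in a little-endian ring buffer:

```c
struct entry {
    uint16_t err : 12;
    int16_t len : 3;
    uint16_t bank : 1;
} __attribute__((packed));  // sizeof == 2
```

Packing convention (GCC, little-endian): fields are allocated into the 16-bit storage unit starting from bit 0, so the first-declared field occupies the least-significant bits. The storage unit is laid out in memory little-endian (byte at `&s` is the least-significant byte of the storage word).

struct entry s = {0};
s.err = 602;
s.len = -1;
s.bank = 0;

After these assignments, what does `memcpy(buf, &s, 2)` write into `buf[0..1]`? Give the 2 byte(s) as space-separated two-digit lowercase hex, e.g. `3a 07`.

5a 72

err (12b) val=602 bits=0x25a at bit 0: 0x025a
len (3b) val=-1 bits=0x7 at bit 12: 0x725a
bank (1b) val=0 bits=0x0 at bit 15: 0x725a
word = 0x725a → little-endian bytes:
  [0]=0x5a  [1]=0x72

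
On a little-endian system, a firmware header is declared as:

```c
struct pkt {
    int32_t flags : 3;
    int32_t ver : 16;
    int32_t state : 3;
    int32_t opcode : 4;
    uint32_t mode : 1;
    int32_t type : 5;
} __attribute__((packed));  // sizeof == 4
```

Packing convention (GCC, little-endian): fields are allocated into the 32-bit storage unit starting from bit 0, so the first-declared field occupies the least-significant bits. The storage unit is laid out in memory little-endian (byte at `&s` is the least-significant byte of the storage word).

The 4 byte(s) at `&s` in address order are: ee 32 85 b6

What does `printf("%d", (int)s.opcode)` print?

-6

[0]=0xee [1]=0x32 [2]=0x85 [3]=0xb6 (little-endian) → word 0xb68532ee
flags [0+:3] = (word>>0) & 0x7 = 6
ver [3+:16] = (word>>3) & 0xffff = 42589
state [19+:3] = (word>>19) & 0x7 = 0
opcode [22+:4] = (word>>22) & 0xf = 10  ←
mode [26+:1] = (word>>26) & 0x1 = 1
type [27+:5] = (word>>27) & 0x1f = 22
opcode signed 4b, MSB=1: 10 - 16 = -6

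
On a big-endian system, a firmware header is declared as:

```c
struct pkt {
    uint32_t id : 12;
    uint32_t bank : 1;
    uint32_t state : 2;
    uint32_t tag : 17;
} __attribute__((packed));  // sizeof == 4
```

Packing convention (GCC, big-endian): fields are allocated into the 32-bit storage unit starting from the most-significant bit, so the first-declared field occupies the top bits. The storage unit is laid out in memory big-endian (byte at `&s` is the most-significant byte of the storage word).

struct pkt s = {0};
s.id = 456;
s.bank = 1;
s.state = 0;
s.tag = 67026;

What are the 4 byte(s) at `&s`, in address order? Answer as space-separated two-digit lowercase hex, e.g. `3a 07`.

id:12 = 456 → 0x1c8 << 20 → word 0x1c800000
bank:1 = 1 → 0x1 << 19 → word 0x1c880000
state:2 = 0 → 0x0 << 17 → word 0x1c880000
tag:17 = 67026 → 0x105d2 << 0 → word 0x1c8905d2
word = 0x1c8905d2 → big-endian bytes:
  [0]=0x1c  [1]=0x89  [2]=0x05  [3]=0xd2

1c 89 05 d2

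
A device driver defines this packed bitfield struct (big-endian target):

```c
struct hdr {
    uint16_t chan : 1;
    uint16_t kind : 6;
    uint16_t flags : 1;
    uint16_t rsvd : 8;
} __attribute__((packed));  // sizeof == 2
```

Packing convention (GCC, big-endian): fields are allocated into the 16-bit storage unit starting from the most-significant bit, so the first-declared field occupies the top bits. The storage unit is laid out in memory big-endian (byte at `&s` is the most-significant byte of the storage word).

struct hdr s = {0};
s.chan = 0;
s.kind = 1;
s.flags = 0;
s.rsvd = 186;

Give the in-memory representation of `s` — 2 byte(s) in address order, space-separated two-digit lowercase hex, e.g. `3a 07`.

02 ba

chan (1b) val=0 bits=0x0 at bit 15: 0x0000
kind (6b) val=1 bits=0x1 at bit 9: 0x0200
flags (1b) val=0 bits=0x0 at bit 8: 0x0200
rsvd (8b) val=186 bits=0xba at bit 0: 0x02ba
word = 0x02ba → big-endian bytes:
  [0]=0x02  [1]=0xba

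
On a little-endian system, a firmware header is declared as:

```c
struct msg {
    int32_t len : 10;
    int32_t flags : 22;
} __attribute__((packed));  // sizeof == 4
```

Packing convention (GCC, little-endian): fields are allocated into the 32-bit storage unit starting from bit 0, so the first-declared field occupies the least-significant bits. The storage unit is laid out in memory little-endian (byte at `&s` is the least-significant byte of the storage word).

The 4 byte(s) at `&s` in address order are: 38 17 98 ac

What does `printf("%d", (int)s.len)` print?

-200

[0]=0x38 [1]=0x17 [2]=0x98 [3]=0xac (little-endian) → word 0xac981738
len [0+:10] = (word>>0) & 0x3ff = 824  ←
flags [10+:22] = (word>>10) & 0x3fffff = 2827781
len signed 10b, MSB=1: 824 - 1024 = -200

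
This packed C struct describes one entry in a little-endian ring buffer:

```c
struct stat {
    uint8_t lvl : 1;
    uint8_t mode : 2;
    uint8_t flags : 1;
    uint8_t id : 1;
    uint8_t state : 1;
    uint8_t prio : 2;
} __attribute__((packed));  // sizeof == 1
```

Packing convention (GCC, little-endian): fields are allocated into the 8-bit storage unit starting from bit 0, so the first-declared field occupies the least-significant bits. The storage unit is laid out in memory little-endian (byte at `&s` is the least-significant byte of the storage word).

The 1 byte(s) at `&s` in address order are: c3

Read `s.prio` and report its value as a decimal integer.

[0]=0xc3 (little-endian) → word 0xc3
lvl [0+:1] = (word>>0) & 0x1 = 1
mode [1+:2] = (word>>1) & 0x3 = 1
flags [3+:1] = (word>>3) & 0x1 = 0
id [4+:1] = (word>>4) & 0x1 = 0
state [5+:1] = (word>>5) & 0x1 = 0
prio [6+:2] = (word>>6) & 0x3 = 3  ←

3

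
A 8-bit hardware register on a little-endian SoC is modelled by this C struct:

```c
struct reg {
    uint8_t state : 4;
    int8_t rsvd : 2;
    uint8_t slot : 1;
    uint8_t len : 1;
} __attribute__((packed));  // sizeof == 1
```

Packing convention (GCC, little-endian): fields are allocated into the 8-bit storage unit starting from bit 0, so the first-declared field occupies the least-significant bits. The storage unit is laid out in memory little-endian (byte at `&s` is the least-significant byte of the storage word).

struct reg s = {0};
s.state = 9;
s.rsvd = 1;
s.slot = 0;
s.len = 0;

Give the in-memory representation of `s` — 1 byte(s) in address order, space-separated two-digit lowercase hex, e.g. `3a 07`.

19

state:4 = 9 → 0x9 << 0 → word 0x09
rsvd:2 = 1 → 0x1 << 4 → word 0x19
slot:1 = 0 → 0x0 << 6 → word 0x19
len:1 = 0 → 0x0 << 7 → word 0x19
word = 0x19 → little-endian bytes:
  [0]=0x19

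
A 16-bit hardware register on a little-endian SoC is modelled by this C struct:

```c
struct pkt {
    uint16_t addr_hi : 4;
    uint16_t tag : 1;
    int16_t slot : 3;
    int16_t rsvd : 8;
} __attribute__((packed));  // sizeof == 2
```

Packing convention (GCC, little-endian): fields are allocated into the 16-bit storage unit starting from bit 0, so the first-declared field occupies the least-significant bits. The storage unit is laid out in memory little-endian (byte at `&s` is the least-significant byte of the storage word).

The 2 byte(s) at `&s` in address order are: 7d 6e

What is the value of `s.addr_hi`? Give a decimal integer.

[0]=0x7d [1]=0x6e (little-endian) → word 0x6e7d
addr_hi [0+:4] = (word>>0) & 0xf = 13  ←
tag [4+:1] = (word>>4) & 0x1 = 1
slot [5+:3] = (word>>5) & 0x7 = 3
rsvd [8+:8] = (word>>8) & 0xff = 110

13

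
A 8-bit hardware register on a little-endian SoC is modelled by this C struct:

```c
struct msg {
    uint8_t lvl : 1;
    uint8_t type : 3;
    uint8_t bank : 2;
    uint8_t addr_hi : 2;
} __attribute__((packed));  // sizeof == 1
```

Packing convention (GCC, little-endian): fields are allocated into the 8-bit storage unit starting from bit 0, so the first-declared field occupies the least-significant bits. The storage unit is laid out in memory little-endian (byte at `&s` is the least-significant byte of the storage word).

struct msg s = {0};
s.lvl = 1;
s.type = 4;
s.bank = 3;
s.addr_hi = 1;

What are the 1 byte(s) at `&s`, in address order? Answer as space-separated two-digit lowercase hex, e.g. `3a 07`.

79

lvl (1b) val=1 bits=0x1 at bit 0: 0x01
type (3b) val=4 bits=0x4 at bit 1: 0x09
bank (2b) val=3 bits=0x3 at bit 4: 0x39
addr_hi (2b) val=1 bits=0x1 at bit 6: 0x79
word = 0x79 → little-endian bytes:
  [0]=0x79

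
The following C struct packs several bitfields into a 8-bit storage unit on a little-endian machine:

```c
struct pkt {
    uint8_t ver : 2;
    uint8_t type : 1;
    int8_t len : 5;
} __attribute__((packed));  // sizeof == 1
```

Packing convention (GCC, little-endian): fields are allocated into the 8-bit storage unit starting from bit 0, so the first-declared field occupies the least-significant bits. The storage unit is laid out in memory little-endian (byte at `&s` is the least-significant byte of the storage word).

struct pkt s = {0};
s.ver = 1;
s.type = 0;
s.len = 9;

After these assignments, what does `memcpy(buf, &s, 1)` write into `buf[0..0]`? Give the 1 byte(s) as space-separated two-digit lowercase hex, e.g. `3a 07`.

49

ver:2 = 1 → 0x1 << 0 → word 0x01
type:1 = 0 → 0x0 << 2 → word 0x01
len:5 = 9 → 0x9 << 3 → word 0x49
word = 0x49 → little-endian bytes:
  [0]=0x49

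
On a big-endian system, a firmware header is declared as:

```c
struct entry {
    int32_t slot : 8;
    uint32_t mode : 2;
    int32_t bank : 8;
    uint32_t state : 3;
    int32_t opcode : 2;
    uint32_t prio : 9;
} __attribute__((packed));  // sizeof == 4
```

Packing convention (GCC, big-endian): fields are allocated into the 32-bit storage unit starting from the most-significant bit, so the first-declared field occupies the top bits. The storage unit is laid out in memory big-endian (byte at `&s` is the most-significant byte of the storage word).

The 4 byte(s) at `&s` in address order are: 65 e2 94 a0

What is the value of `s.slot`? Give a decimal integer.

[0]=0x65 [1]=0xe2 [2]=0x94 [3]=0xa0 (big-endian) → word 0x65e294a0
slot:8 @ bit 24 → (0x65e294a0>>24)&0xff = 0x65  ←
mode:2 @ bit 22 → (0x65e294a0>>22)&0x3 = 0x3
bank:8 @ bit 14 → (0x65e294a0>>14)&0xff = 0x8a
state:3 @ bit 11 → (0x65e294a0>>11)&0x7 = 0x2
opcode:2 @ bit 9 → (0x65e294a0>>9)&0x3 = 0x2
prio:9 @ bit 0 → (0x65e294a0>>0)&0x1ff = 0xa0
slot signed 8b, MSB=0: value = 101

101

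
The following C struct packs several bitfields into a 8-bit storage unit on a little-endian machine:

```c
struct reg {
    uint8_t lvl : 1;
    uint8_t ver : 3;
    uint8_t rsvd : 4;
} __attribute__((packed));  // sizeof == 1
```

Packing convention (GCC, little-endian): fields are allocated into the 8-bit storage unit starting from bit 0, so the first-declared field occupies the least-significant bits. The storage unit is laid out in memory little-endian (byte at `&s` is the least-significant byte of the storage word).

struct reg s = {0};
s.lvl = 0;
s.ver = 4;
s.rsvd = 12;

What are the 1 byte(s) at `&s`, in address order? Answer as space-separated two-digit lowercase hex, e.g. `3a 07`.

lvl (1b) val=0 bits=0x0 at bit 0: 0x00
ver (3b) val=4 bits=0x4 at bit 1: 0x08
rsvd (4b) val=12 bits=0xc at bit 4: 0xc8
word = 0xc8 → little-endian bytes:
  [0]=0xc8

c8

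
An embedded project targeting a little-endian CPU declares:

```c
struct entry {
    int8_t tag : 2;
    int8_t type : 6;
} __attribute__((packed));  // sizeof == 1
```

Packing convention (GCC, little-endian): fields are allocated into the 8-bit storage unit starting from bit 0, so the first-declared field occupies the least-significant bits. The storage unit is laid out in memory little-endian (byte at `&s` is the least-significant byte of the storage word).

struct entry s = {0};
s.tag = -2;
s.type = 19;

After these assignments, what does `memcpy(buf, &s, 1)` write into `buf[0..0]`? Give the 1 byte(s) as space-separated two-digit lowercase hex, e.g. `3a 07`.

tag:2 = -2 → 0x2 << 0 → word 0x02
type:6 = 19 → 0x13 << 2 → word 0x4e
word = 0x4e → little-endian bytes:
  [0]=0x4e

4e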